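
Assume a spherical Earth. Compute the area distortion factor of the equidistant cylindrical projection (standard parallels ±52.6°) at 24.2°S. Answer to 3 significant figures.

0.666

In the equirectangular projection with standard parallel φ₀ = 52.6° (x = Rλ cos φ₀, y = Rφ), meridians are true-scale (h = 1) and the parallel scale is k = cos φ₀ / cos φ.
Areal scale = h·k = 1 × cos φ₀ / cos φ; at 24.2°, h = 1.000, k = 0.6659, so h·k = 0.6659.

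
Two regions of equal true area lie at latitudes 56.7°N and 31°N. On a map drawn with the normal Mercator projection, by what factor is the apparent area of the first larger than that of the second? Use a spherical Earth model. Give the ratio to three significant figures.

2.44

On Mercator, area is exaggerated by sec²φ = 1/cos²φ.
At 56.7°: sec²(56.7°) = 1/0.5490² = 3.318.
At 31°: sec²(31°) = 1/0.8572² = 1.361.
Ratio = 3.318/1.361 = cos²(31°)/cos²(56.7°) ≈ 2.44.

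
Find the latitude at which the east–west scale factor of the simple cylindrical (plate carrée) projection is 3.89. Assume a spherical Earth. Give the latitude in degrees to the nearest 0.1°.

Plate carrée: h = 1, k = sec φ along parallels.
sec φ = 3.89  ⇒  cos φ = 0.2571  ⇒  φ ≈ 75.1°.

75.1°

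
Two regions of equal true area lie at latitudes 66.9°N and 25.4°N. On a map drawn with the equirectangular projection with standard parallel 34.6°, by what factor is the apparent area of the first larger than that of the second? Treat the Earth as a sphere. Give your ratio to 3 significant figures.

2.30

In the equirectangular projection with standard parallel φ₀ = 34.6° (x = Rλ cos φ₀, y = Rφ), meridians are true-scale (h = 1) and the parallel scale is k = cos φ₀ / cos φ.
Areal scale at 66.9°: h·k = 1.000 × 2.098 = 2.098.
Areal scale at 25.4°: h·k = 1.000 × 0.9112 = 0.9112.
Ratio = 2.098/0.9112 ≈ 2.30.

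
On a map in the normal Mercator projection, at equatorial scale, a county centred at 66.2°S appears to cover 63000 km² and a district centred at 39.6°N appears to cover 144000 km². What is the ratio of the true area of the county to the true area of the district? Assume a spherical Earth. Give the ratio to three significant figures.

0.120

On Mercator the areal scale is sec²φ, so true area = apparent × cos²φ.
True area of county: 63000 × cos²(66.2°) = 63000 × 0.1628 = 10260 km².
True area of district: 144000 × cos²(39.6°) = 144000 × 0.5937 = 85490 km².
Ratio = 10260 / 85490 ≈ 0.120.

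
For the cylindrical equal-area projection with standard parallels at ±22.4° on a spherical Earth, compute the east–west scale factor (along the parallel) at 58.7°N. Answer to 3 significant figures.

1.78

For cylindrical equal-area with standard parallel φ₀, h = cos φ / cos φ₀ and k = cos φ₀ / cos φ, so h·k = 1.
k = cos 22.4° / cos 58.7° = 0.9245/0.5195 = 1.780.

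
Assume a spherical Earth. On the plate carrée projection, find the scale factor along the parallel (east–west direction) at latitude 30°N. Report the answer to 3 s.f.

1.15

In the plate carrée (x = Rλ, y = Rφ), meridians are true-scale (h = 1) and parallels are stretched by k = sec φ.
k = 1/cos 30° = 1/0.8660 = 1.155.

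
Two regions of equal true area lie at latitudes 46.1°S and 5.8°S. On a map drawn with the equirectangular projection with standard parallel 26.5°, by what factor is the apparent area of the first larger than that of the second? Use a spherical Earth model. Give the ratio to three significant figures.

1.43

With standard parallel φ₀ = 26.5°, the equirectangular projection gives x = Rλ cos φ₀, y = Rφ, so h = 1 and k = cos 26.5° / cos φ.
Areal scale at 46.1°: h·k = 1.000 × 1.291 = 1.291.
Areal scale at 5.8°: h·k = 1.000 × 0.8995 = 0.8995.
Ratio = 1.291/0.8995 ≈ 1.43.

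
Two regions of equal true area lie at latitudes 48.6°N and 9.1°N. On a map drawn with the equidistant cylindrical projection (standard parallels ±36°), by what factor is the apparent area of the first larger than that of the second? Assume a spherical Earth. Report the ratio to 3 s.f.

In the equirectangular projection with standard parallel φ₀ = 36° (x = Rλ cos φ₀, y = Rφ), meridians are true-scale (h = 1) and the parallel scale is k = cos φ₀ / cos φ.
Areal scale at 48.6°: h·k = 1.000 × 1.223 = 1.223.
Areal scale at 9.1°: h·k = 1.000 × 0.8193 = 0.8193.
Ratio = 1.223/0.8193 ≈ 1.49.

1.49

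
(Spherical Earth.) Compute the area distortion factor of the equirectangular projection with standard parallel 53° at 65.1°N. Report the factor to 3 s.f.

1.43

With standard parallel φ₀ = 53°, the equirectangular projection gives x = Rλ cos φ₀, y = Rφ, so h = 1 and k = cos 53° / cos φ.
Areal scale = h·k = 1 × cos φ₀ / cos φ; at 65.1°, h = 1.000, k = 1.429, so h·k = 1.429.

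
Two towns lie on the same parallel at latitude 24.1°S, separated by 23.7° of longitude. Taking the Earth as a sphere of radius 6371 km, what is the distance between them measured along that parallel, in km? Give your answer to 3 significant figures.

2410 km

Arc length along a parallel = R cos φ · Δλ (with Δλ in radians).
= 6371 × cos 24.1° × (23.7° × π/180) = 6371 × 0.9128 × 0.4136 ≈ 2410 km.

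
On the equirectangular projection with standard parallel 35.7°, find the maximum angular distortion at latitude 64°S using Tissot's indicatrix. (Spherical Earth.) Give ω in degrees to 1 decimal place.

34.8°

The equidistant cylindrical projection with φ₀ = 35.7° has h = 1 (meridians true) and k = cos φ₀ / cos φ along parallels.
At 64°: h = 1.000, k = 1.853; principal scales a = 1.853, b = 1.000.
sin(ω/2) = (a − b)/(a + b) = 0.8525/2.853 = 0.2989, so ω = 2 arcsin(0.2989) ≈ 34.8°.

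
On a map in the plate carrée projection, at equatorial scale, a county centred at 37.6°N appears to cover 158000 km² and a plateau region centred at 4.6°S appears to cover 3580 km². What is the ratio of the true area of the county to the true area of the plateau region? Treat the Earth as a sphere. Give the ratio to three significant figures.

Plate carrée has h = 1 and k = sec φ, giving areal scale sec φ; true area = (apparent area) · cos φ.
True area of county: 158000 × cos(37.6°) = 158000 × 0.7923 = 125200 km².
True area of plateau region: 3580 × cos(4.6°) = 3580 × 0.9968 = 3568 km².
Ratio = 125200 / 3568 ≈ 35.1.

35.1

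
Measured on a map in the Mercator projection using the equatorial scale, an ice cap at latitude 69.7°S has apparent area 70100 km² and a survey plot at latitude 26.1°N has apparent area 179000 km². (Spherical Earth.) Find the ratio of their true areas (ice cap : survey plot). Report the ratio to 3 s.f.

Since Mercator area scale is 1/cos²φ, the true area equals the apparent area multiplied by cos²φ.
True area of ice cap: 70100 × cos²(69.7°) = 70100 × 0.1204 = 8438 km².
True area of survey plot: 179000 × cos²(26.1°) = 179000 × 0.8065 = 144400 km².
Ratio = 8438 / 144400 ≈ 0.0584.

0.0584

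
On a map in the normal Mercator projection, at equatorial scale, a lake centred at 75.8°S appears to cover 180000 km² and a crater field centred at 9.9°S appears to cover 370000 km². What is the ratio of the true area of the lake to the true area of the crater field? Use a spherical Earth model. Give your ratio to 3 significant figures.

Since Mercator area scale is 1/cos²φ, the true area equals the apparent area multiplied by cos²φ.
True area of lake: 180000 × cos²(75.8°) = 180000 × 0.06018 = 10830 km².
True area of crater field: 370000 × cos²(9.9°) = 370000 × 0.9704 = 359100 km².
Ratio = 10830 / 359100 ≈ 0.0302.

0.0302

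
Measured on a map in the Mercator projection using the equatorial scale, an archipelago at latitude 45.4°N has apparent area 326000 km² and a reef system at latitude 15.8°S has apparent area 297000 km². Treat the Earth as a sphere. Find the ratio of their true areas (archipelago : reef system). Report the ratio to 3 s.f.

0.584

On Mercator the areal scale is sec²φ, so true area = apparent × cos²φ.
True area of archipelago: 326000 × cos²(45.4°) = 326000 × 0.4930 = 160700 km².
True area of reef system: 297000 × cos²(15.8°) = 297000 × 0.9259 = 275000 km².
Ratio = 160700 / 275000 ≈ 0.584.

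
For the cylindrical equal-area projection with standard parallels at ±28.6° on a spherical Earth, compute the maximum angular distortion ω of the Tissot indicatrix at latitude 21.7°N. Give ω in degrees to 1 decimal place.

For cylindrical equal-area with standard parallel φ₀, h = cos φ / cos φ₀ and k = cos φ₀ / cos φ, so h·k = 1.
At 21.7°: h = 1.058, k = 0.9449; principal scales a = 1.058, b = 0.9449.
sin(ω/2) = (a − b)/(a + b) = 0.1133/2.003 = 0.05656, so ω = 2 arcsin(0.05656) ≈ 6.5°.

6.5°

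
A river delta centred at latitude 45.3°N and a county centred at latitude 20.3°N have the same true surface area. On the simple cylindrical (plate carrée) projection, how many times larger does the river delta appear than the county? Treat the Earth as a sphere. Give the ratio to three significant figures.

For the equirectangular projection with φ₀ = 0 (plate carrée), h = 1 along meridians and k = sec φ along parallels.
Areal scale at 45.3°: h·k = 1.000 × 1.422 = 1.422.
Areal scale at 20.3°: h·k = 1.000 × 1.066 = 1.066.
Ratio = 1.422/1.066 ≈ 1.33.

1.33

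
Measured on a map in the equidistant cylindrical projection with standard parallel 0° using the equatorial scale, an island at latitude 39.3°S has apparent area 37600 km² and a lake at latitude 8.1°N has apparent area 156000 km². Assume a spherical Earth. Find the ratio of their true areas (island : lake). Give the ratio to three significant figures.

On the plate carrée, areal scale = h·k = 1 × sec φ, so true area = apparent × cos φ.
True area of island: 37600 × cos(39.3°) = 37600 × 0.7738 = 29100 km².
True area of lake: 156000 × cos(8.1°) = 156000 × 0.9900 = 154400 km².
Ratio = 29100 / 154400 ≈ 0.188.

0.188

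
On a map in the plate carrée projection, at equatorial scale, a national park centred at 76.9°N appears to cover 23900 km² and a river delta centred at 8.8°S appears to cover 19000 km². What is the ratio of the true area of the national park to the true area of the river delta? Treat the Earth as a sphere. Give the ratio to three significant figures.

0.288

On the plate carrée, areal scale = h·k = 1 × sec φ, so true area = apparent × cos φ.
True area of national park: 23900 × cos(76.9°) = 23900 × 0.2267 = 5417 km².
True area of river delta: 19000 × cos(8.8°) = 19000 × 0.9882 = 18780 km².
Ratio = 5417 / 18780 ≈ 0.288.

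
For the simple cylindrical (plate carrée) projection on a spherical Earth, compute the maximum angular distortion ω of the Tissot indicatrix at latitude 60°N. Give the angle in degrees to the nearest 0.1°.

38.9°

Plate carrée maps x = Rλ, y = Rφ. The meridian scale is h = 1 and the parallel scale is k = 1/cos φ = sec φ.
At 60°: h = 1.000, k = 2.000; principal scales a = 2.000, b = 1.000.
sin(ω/2) = (a − b)/(a + b) = 1.0000/3.000 = 0.3333, so ω = 2 arcsin(0.3333) ≈ 38.9°.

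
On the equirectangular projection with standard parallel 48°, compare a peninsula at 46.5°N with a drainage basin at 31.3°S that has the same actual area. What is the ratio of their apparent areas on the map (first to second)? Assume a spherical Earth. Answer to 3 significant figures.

The equidistant cylindrical projection with φ₀ = 48° has h = 1 (meridians true) and k = cos φ₀ / cos φ along parallels.
Areal scale at 46.5°: h·k = 1.000 × 0.9721 = 0.9721.
Areal scale at 31.3°: h·k = 1.000 × 0.7831 = 0.7831.
Ratio = 0.9721/0.7831 ≈ 1.24.

1.24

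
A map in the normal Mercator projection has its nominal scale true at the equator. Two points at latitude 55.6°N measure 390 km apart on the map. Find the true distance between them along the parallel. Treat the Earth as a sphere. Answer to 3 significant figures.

For Mercator, h = k = sec φ (a conformal cylindrical projection has a single point scale, 1/cos φ).
Along the parallel at 55.6°, map distances are exaggerated by k = sec 55.6° = 1.770.
True distance = 390 / 1.770 = 390 × cos 55.6° ≈ 220 km.

220 km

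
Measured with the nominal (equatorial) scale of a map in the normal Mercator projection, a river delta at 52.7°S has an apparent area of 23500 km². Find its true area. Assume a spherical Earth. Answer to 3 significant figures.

The Mercator projection is conformal; its linear scale factor is the same in every direction and equals sec φ = 1/cos φ.
Areal scale = k² = sec²φ = 1/cos²(52.7°) = 1/0.6060² = 2.723.
True area = apparent / (areal scale) = 23500 / 2.723 ≈ 8630 km².

8630 km²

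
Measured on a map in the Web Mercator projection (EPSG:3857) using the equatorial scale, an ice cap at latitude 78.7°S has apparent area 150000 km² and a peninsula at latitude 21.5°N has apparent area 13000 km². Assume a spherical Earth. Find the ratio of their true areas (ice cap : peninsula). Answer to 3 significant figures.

0.512

On Mercator the areal scale is sec²φ, so true area = apparent × cos²φ.
True area of ice cap: 150000 × cos²(78.7°) = 150000 × 0.03839 = 5759 km².
True area of peninsula: 13000 × cos²(21.5°) = 13000 × 0.8657 = 11250 km².
Ratio = 5759 / 11250 ≈ 0.512.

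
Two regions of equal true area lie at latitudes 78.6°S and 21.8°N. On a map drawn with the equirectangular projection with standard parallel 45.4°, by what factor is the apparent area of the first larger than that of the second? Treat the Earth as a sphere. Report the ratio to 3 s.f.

In the equirectangular projection with standard parallel φ₀ = 45.4° (x = Rλ cos φ₀, y = Rφ), meridians are true-scale (h = 1) and the parallel scale is k = cos φ₀ / cos φ.
Areal scale at 78.6°: h·k = 1.000 × 3.552 = 3.552.
Areal scale at 21.8°: h·k = 1.000 × 0.7562 = 0.7562.
Ratio = 3.552/0.7562 ≈ 4.70.

4.70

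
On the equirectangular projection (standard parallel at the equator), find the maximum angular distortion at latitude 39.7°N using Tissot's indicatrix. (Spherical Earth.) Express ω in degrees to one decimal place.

Plate carrée maps x = Rλ, y = Rφ. The meridian scale is h = 1 and the parallel scale is k = 1/cos φ = sec φ.
At 39.7°: h = 1.000, k = 1.300; principal scales a = 1.300, b = 1.000.
sin(ω/2) = (a − b)/(a + b) = 0.2997/2.300 = 0.1303, so ω = 2 arcsin(0.1303) ≈ 15.0°.

15.0°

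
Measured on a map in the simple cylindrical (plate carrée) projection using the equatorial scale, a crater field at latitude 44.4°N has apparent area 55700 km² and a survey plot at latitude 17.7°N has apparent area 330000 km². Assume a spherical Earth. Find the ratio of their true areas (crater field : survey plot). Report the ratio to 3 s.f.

Plate carrée has h = 1 and k = sec φ, giving areal scale sec φ; true area = (apparent area) · cos φ.
True area of crater field: 55700 × cos(44.4°) = 55700 × 0.7145 = 39800 km².
True area of survey plot: 330000 × cos(17.7°) = 330000 × 0.9527 = 314400 km².
Ratio = 39800 / 314400 ≈ 0.127.

0.127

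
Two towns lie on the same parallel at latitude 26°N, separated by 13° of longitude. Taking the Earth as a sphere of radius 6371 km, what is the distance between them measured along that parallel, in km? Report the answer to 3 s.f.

1300 km

Arc length along a parallel = R cos φ · Δλ (with Δλ in radians).
= 6371 × cos 26° × (13° × π/180) = 6371 × 0.8988 × 0.2269 ≈ 1300 km.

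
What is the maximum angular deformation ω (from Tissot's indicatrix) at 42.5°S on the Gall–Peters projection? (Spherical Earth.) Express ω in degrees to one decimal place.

Gall–Peters is a cylindrical equal-area projection with standard parallels at ±45°. A cylindrical equal-area projection with standard parallel φ₀ has meridian scale h = cos φ / cos φ₀ and parallel scale k = cos φ₀ / cos φ (so areas are preserved, h·k = 1).
At 42.5°: h = 1.043, k = 0.9591; principal scales a = 1.043, b = 0.9591.
sin(ω/2) = (a − b)/(a + b) = 0.08359/2.002 = 0.04176, so ω = 2 arcsin(0.04176) ≈ 4.8°.

4.8°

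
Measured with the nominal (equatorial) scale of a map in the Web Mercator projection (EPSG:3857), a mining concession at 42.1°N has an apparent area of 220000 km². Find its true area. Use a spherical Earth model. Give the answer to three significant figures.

The Mercator projection is conformal; its linear scale factor is the same in every direction and equals sec φ = 1/cos φ.
Areal scale = k² = sec²φ = 1/cos²(42.1°) = 1/0.7420² = 1.816.
True area = apparent / (areal scale) = 220000 / 1.816 ≈ 121000 km².

121000 km²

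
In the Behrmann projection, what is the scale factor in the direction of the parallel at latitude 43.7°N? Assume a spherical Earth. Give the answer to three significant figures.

Behrmann is a cylindrical equal-area projection with standard parallels at ±30°. A cylindrical equal-area projection with standard parallel φ₀ has meridian scale h = cos φ / cos φ₀ and parallel scale k = cos φ₀ / cos φ (so areas are preserved, h·k = 1).
k = cos 30° / cos 43.7° = 0.8660/0.7230 = 1.198.

1.20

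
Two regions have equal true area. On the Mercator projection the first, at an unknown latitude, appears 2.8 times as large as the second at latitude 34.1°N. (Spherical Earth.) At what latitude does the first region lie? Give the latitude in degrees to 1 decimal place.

For equal true areas on Mercator, apparent areas scale as sec²φ, so the ratio is cos²φ₂ / cos²φ₁.
cos²φ₂ / cos²φ₁ = 2.8  ⇒  cos φ₁ = cos 34.1° / √2.8 = 0.8281/1.673 = 0.4949.
φ₁ = arccos(0.4949) ≈ 60.3°.

60.3°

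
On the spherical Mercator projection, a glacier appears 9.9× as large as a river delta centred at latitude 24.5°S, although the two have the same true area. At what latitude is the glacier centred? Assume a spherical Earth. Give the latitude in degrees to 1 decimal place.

73.2°

Mercator areal scale is sec²φ, so apparent-area ratio = sec²φ₁ / sec²φ₂ = cos²φ₂ / cos²φ₁.
cos²φ₂ / cos²φ₁ = 9.9  ⇒  cos φ₁ = cos 24.5° / √9.9 = 0.9100/3.146 = 0.2892.
φ₁ = arccos(0.2892) ≈ 73.2°.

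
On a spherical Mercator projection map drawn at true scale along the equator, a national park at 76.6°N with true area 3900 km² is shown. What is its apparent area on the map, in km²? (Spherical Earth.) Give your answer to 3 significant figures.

72600 km²

Mercator is conformal, so the point scale is isotropic: h = k = sec φ = 1/cos φ.
Areal scale = k² = sec²φ = 1/cos²(76.6°) = 1/0.2317² = 18.62.
Apparent area = 3900 × 18.62 ≈ 72600 km².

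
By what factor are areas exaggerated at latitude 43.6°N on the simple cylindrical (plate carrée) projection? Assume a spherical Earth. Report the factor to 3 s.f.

For the equirectangular projection with φ₀ = 0 (plate carrée), h = 1 along meridians and k = sec φ along parallels.
Areal scale = h·k = 1 × sec φ; at 43.6°, h = 1.000, k = 1.381, so h·k = 1.381.

1.38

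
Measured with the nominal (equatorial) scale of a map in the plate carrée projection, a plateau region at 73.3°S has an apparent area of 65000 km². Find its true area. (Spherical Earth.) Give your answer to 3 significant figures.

For the equirectangular projection with φ₀ = 0 (plate carrée), h = 1 along meridians and k = sec φ along parallels.
Areal scale = h·k = 1 × sec φ; at 73.3°, h = 1.000, k = 3.480, so h·k = 3.480.
True area = apparent / (areal scale) = 65000 / 3.480 ≈ 18700 km².

18700 km²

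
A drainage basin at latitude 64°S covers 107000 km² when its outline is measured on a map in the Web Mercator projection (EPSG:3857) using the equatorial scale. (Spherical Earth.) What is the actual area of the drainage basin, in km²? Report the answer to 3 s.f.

20600 km²

Mercator is conformal, so the point scale is isotropic: h = k = sec φ = 1/cos φ.
Areal scale = k² = sec²φ = 1/cos²(64°) = 1/0.4384² = 5.204.
True area = apparent / (areal scale) = 107000 / 5.204 ≈ 20600 km².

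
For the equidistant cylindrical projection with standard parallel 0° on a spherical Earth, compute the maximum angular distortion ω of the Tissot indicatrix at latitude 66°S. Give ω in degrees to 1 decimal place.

49.9°

Plate carrée maps x = Rλ, y = Rφ. The meridian scale is h = 1 and the parallel scale is k = 1/cos φ = sec φ.
At 66°: h = 1.000, k = 2.459; principal scales a = 2.459, b = 1.000.
sin(ω/2) = (a − b)/(a + b) = 1.459/3.459 = 0.4217, so ω = 2 arcsin(0.4217) ≈ 49.9°.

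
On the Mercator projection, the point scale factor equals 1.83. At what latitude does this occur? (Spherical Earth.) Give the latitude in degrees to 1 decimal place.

56.9°

Mercator scale is k = sec φ = 1/cos φ.
1/cos φ = 1.83  ⇒  cos φ = 0.5464  ⇒  φ = arccos(0.5464) ≈ 56.9°.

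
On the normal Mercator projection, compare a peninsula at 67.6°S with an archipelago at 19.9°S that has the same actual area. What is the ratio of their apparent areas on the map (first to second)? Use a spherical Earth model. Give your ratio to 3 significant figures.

On Mercator, area is exaggerated by sec²φ = 1/cos²φ.
At 67.6°: sec²(67.6°) = 1/0.3811² = 6.886.
At 19.9°: sec²(19.9°) = 1/0.9403² = 1.131.
Ratio = 6.886/1.131 = cos²(19.9°)/cos²(67.6°) ≈ 6.09.

6.09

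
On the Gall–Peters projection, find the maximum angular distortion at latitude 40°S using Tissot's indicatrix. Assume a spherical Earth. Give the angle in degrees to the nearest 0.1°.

9.2°

Gall–Peters is a cylindrical equal-area projection with standard parallels at ±45°. Cylindrical equal-area (φ₀ = 45°): h = cos φ / cos 45° along meridians, k = cos 45° / cos φ along parallels; h·k = 1.
At 40°: h = 1.083, k = 0.9231; principal scales a = 1.083, b = 0.9231.
sin(ω/2) = (a − b)/(a + b) = 0.1603/2.006 = 0.07989, so ω = 2 arcsin(0.07989) ≈ 9.2°.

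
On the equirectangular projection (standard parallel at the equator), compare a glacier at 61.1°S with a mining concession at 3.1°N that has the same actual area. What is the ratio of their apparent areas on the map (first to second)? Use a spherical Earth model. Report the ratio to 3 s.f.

In the plate carrée (x = Rλ, y = Rφ), meridians are true-scale (h = 1) and parallels are stretched by k = sec φ.
Areal scale at 61.1°: h·k = 1.000 × 2.069 = 2.069.
Areal scale at 3.1°: h·k = 1.000 × 1.001 = 1.001.
Ratio = 2.069/1.001 ≈ 2.07.

2.07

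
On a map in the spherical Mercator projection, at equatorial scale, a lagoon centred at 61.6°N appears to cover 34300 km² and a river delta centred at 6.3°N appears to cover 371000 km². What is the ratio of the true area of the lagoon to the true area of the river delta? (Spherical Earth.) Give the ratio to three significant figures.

0.0212

On Mercator the areal scale is sec²φ, so true area = apparent × cos²φ.
True area of lagoon: 34300 × cos²(61.6°) = 34300 × 0.2262 = 7759 km².
True area of river delta: 371000 × cos²(6.3°) = 371000 × 0.9880 = 366500 km².
Ratio = 7759 / 366500 ≈ 0.0212.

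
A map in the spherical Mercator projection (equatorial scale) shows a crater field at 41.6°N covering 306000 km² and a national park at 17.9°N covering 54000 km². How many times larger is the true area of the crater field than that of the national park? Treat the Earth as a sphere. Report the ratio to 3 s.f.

Mercator's areal exaggeration is sec²φ; hence true area = (apparent area) · cos²φ.
True area of crater field: 306000 × cos²(41.6°) = 306000 × 0.5592 = 171100 km².
True area of national park: 54000 × cos²(17.9°) = 54000 × 0.9055 = 48900 km².
Ratio = 171100 / 48900 ≈ 3.50.

3.50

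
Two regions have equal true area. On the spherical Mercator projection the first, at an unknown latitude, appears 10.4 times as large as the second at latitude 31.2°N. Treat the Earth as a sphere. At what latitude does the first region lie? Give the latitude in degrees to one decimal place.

74.6°

On Mercator, (apparent₁)/(apparent₂) = sec²φ₁ / sec²φ₂ when true areas are equal.
cos²φ₂ / cos²φ₁ = 10.4  ⇒  cos φ₁ = cos 31.2° / √10.4 = 0.8554/3.225 = 0.2652.
φ₁ = arccos(0.2652) ≈ 74.6°.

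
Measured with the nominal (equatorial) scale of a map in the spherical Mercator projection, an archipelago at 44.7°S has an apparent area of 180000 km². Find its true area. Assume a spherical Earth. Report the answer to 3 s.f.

90900 km²

For Mercator, h = k = sec φ (a conformal cylindrical projection has a single point scale, 1/cos φ).
Areal scale = k² = sec²φ = 1/cos²(44.7°) = 1/0.7108² = 1.979.
True area = apparent / (areal scale) = 180000 / 1.979 ≈ 90900 km².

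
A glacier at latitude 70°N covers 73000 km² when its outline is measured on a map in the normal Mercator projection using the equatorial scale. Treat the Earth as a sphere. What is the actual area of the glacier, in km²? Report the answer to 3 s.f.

For Mercator, h = k = sec φ (a conformal cylindrical projection has a single point scale, 1/cos φ).
Areal scale = k² = sec²φ = 1/cos²(70°) = 1/0.3420² = 8.549.
True area = apparent / (areal scale) = 73000 / 8.549 ≈ 8540 km².

8540 km²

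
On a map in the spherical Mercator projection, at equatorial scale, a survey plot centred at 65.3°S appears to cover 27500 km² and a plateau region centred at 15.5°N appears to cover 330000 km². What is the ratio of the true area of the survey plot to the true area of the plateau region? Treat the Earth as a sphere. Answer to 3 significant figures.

0.0157

On Mercator the areal scale is sec²φ, so true area = apparent × cos²φ.
True area of survey plot: 27500 × cos²(65.3°) = 27500 × 0.1746 = 4802 km².
True area of plateau region: 330000 × cos²(15.5°) = 330000 × 0.9286 = 306400 km².
Ratio = 4802 / 306400 ≈ 0.0157.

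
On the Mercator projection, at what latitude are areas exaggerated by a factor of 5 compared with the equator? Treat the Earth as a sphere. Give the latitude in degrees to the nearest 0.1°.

Mercator areal scale is sec²φ.
sec²φ = 5  ⇒  cos²φ = 0.2000  ⇒  cos φ = 0.4472.
φ = arccos(0.4472) ≈ 63.4°.

63.4°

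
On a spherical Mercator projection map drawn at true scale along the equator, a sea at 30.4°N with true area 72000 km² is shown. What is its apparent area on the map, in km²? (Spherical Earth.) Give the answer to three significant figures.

The Mercator projection is conformal; its linear scale factor is the same in every direction and equals sec φ = 1/cos φ.
Areal scale = k² = sec²φ = 1/cos²(30.4°) = 1/0.8625² = 1.344.
Apparent area = 72000 × 1.344 ≈ 96800 km².

96800 km²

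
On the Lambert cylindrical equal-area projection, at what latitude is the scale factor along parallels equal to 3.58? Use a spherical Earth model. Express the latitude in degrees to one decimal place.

The Lambert cylindrical equal-area projection is the cylindrical equal-area projection with its standard parallel at the equator (φ₀ = 0). Cylindrical equal-area (φ₀ = 0°): h = cos φ / cos 0° along meridians, k = cos 0° / cos φ along parallels; h·k = 1.
k = cos φ₀ / cos φ = 3.58  ⇒  cos φ = cos 0° / 3.58 = 0.2793.
φ = arccos(0.2793) ≈ 73.8°.

73.8°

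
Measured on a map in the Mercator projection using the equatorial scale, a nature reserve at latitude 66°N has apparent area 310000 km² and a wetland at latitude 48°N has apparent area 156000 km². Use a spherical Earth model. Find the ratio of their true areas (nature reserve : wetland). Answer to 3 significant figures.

0.734

Since Mercator area scale is 1/cos²φ, the true area equals the apparent area multiplied by cos²φ.
True area of nature reserve: 310000 × cos²(66°) = 310000 × 0.1654 = 51280 km².
True area of wetland: 156000 × cos²(48°) = 156000 × 0.4477 = 69850 km².
Ratio = 51280 / 69850 ≈ 0.734.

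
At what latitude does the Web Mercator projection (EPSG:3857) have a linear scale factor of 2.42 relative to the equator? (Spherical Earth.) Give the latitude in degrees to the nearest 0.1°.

65.6°

Mercator scale is k = sec φ = 1/cos φ.
1/cos φ = 2.42  ⇒  cos φ = 0.4132  ⇒  φ = arccos(0.4132) ≈ 65.6°.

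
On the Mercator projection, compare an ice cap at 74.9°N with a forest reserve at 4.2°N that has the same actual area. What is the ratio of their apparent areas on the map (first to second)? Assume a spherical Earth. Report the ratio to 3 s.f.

14.7

On Mercator, area is exaggerated by sec²φ = 1/cos²φ.
At 74.9°: sec²(74.9°) = 1/0.2605² = 14.74.
At 4.2°: sec²(4.2°) = 1/0.9973² = 1.005.
Ratio = 14.74/1.005 = cos²(4.2°)/cos²(74.9°) ≈ 14.7.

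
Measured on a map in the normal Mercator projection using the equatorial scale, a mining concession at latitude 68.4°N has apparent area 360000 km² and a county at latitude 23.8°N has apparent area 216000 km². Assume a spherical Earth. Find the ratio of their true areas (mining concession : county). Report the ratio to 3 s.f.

On Mercator the areal scale is sec²φ, so true area = apparent × cos²φ.
True area of mining concession: 360000 × cos²(68.4°) = 360000 × 0.1355 = 48790 km².
True area of county: 216000 × cos²(23.8°) = 216000 × 0.8372 = 180800 km².
Ratio = 48790 / 180800 ≈ 0.270.

0.270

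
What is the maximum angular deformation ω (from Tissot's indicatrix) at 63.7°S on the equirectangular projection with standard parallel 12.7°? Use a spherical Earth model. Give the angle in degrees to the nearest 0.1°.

The equidistant cylindrical projection with φ₀ = 12.7° has h = 1 (meridians true) and k = cos φ₀ / cos φ along parallels.
At 63.7°: h = 1.000, k = 2.202; principal scales a = 2.202, b = 1.000.
sin(ω/2) = (a − b)/(a + b) = 1.202/3.202 = 0.3753, so ω = 2 arcsin(0.3753) ≈ 44.1°.

44.1°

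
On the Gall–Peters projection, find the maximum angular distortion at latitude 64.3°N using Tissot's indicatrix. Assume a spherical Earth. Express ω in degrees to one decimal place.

53.9°

Gall–Peters is a cylindrical equal-area projection with standard parallels at ±45°. A cylindrical equal-area projection with standard parallel φ₀ has meridian scale h = cos φ / cos φ₀ and parallel scale k = cos φ₀ / cos φ (so areas are preserved, h·k = 1).
At 64.3°: h = 0.6133, k = 1.631; principal scales a = 1.631, b = 0.6133.
sin(ω/2) = (a − b)/(a + b) = 1.017/2.244 = 0.4534, so ω = 2 arcsin(0.4534) ≈ 53.9°.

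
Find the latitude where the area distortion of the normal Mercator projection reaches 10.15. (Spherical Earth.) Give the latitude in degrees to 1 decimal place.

71.7°

Mercator areal scale is sec²φ.
sec²φ = 10.15  ⇒  cos²φ = 0.09852  ⇒  cos φ = 0.3139.
φ = arccos(0.3139) ≈ 71.7°.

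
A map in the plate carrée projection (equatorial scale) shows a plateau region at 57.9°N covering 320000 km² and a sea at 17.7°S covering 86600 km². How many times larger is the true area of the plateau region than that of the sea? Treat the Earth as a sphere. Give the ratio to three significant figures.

2.06

On the plate carrée, areal scale = h·k = 1 × sec φ, so true area = apparent × cos φ.
True area of plateau region: 320000 × cos(57.9°) = 320000 × 0.5314 = 170000 km².
True area of sea: 86600 × cos(17.7°) = 86600 × 0.9527 = 82500 km².
Ratio = 170000 / 82500 ≈ 2.06.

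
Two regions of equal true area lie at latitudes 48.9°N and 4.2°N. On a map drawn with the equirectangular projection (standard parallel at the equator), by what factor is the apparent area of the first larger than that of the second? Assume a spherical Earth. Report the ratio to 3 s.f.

1.52

In the plate carrée (x = Rλ, y = Rφ), meridians are true-scale (h = 1) and parallels are stretched by k = sec φ.
Areal scale at 48.9°: h·k = 1.000 × 1.521 = 1.521.
Areal scale at 4.2°: h·k = 1.000 × 1.003 = 1.003.
Ratio = 1.521/1.003 ≈ 1.52.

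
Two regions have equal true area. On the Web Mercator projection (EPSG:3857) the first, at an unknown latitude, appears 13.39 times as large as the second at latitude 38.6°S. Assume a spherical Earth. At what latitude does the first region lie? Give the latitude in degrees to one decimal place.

77.7°

For equal true areas on Mercator, apparent areas scale as sec²φ, so the ratio is cos²φ₂ / cos²φ₁.
cos²φ₂ / cos²φ₁ = 13.39  ⇒  cos φ₁ = cos 38.6° / √13.39 = 0.7815/3.659 = 0.2136.
φ₁ = arccos(0.2136) ≈ 77.7°.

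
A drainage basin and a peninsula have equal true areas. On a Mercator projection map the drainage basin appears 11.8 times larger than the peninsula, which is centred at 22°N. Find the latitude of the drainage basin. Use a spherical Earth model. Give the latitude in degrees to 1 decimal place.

For equal true areas on Mercator, apparent areas scale as sec²φ, so the ratio is cos²φ₂ / cos²φ₁.
cos²φ₂ / cos²φ₁ = 11.8  ⇒  cos φ₁ = cos 22° / √11.8 = 0.9272/3.435 = 0.2699.
φ₁ = arccos(0.2699) ≈ 74.3°.

74.3°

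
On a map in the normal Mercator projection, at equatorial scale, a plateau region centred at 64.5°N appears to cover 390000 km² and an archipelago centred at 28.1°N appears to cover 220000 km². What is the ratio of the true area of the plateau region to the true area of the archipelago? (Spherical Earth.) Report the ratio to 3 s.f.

0.422

On Mercator the areal scale is sec²φ, so true area = apparent × cos²φ.
True area of plateau region: 390000 × cos²(64.5°) = 390000 × 0.1853 = 72280 km².
True area of archipelago: 220000 × cos²(28.1°) = 220000 × 0.7781 = 171200 km².
Ratio = 72280 / 171200 ≈ 0.422.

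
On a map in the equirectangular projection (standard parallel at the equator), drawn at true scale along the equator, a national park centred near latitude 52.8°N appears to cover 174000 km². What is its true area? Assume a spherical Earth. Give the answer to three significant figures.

In the plate carrée (x = Rλ, y = Rφ), meridians are true-scale (h = 1) and parallels are stretched by k = sec φ.
Areal scale = h·k = 1 × sec φ; at 52.8°, h = 1.000, k = 1.654, so h·k = 1.654.
True area = apparent / (areal scale) = 174000 / 1.654 ≈ 105000 km².

105000 km²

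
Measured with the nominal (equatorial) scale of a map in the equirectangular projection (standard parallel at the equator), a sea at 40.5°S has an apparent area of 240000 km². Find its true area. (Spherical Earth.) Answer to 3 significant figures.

In the plate carrée (x = Rλ, y = Rφ), meridians are true-scale (h = 1) and parallels are stretched by k = sec φ.
Areal scale = h·k = 1 × sec φ; at 40.5°, h = 1.000, k = 1.315, so h·k = 1.315.
True area = apparent / (areal scale) = 240000 / 1.315 ≈ 182000 km².

182000 km²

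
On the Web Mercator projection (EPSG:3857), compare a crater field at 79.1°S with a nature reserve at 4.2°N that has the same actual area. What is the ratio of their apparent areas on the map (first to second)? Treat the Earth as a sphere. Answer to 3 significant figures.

27.8

Mercator areal scale is sec²φ.
At 79.1°: sec²(79.1°) = 1/0.1891² = 27.97.
At 4.2°: sec²(4.2°) = 1/0.9973² = 1.005.
Ratio = 27.97/1.005 = cos²(4.2°)/cos²(79.1°) ≈ 27.8.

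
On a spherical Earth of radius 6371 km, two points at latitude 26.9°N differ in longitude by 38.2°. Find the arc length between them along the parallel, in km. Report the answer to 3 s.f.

Arc length along a parallel = R cos φ · Δλ (with Δλ in radians).
= 6371 × cos 26.9° × (38.2° × π/180) = 6371 × 0.8918 × 0.6667 ≈ 3790 km.

3790 km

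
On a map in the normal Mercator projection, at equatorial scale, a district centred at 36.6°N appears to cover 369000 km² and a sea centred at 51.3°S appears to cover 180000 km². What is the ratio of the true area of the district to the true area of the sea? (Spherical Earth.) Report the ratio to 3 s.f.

Since Mercator area scale is 1/cos²φ, the true area equals the apparent area multiplied by cos²φ.
True area of district: 369000 × cos²(36.6°) = 369000 × 0.6445 = 237800 km².
True area of sea: 180000 × cos²(51.3°) = 180000 × 0.3909 = 70370 km².
Ratio = 237800 / 70370 ≈ 3.38.

3.38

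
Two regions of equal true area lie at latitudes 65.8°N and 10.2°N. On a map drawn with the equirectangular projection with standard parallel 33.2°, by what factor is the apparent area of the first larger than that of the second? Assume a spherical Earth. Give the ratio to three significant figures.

With standard parallel φ₀ = 33.2°, the equirectangular projection gives x = Rλ cos φ₀, y = Rφ, so h = 1 and k = cos 33.2° / cos φ.
Areal scale at 65.8°: h·k = 1.000 × 2.041 = 2.041.
Areal scale at 10.2°: h·k = 1.000 × 0.8502 = 0.8502.
Ratio = 2.041/0.8502 ≈ 2.40.

2.40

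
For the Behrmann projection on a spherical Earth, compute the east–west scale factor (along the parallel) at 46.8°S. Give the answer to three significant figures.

The Behrmann projection is cylindrical equal-area with φ₀ = 30°. A cylindrical equal-area projection with standard parallel φ₀ has meridian scale h = cos φ / cos φ₀ and parallel scale k = cos φ₀ / cos φ (so areas are preserved, h·k = 1).
k = cos 30° / cos 46.8° = 0.8660/0.6845 = 1.265.

1.27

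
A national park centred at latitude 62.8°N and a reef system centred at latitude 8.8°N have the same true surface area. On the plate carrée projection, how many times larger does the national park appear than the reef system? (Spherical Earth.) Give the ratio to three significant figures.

In the plate carrée (x = Rλ, y = Rφ), meridians are true-scale (h = 1) and parallels are stretched by k = sec φ.
Areal scale at 62.8°: h·k = 1.000 × 2.188 = 2.188.
Areal scale at 8.8°: h·k = 1.000 × 1.012 = 1.012.
Ratio = 2.188/1.012 ≈ 2.16.

2.16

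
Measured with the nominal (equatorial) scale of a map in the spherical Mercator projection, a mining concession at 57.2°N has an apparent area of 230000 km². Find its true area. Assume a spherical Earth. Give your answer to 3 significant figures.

67500 km²

The Mercator projection is conformal; its linear scale factor is the same in every direction and equals sec φ = 1/cos φ.
Areal scale = k² = sec²φ = 1/cos²(57.2°) = 1/0.5417² = 3.408.
True area = apparent / (areal scale) = 230000 / 3.408 ≈ 67500 km².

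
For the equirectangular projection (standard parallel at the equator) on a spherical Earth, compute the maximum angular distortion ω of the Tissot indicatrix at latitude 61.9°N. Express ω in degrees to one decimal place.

42.2°

In the plate carrée (x = Rλ, y = Rφ), meridians are true-scale (h = 1) and parallels are stretched by k = sec φ.
At 61.9°: h = 1.000, k = 2.123; principal scales a = 2.123, b = 1.000.
sin(ω/2) = (a − b)/(a + b) = 1.123/3.123 = 0.3596, so ω = 2 arcsin(0.3596) ≈ 42.2°.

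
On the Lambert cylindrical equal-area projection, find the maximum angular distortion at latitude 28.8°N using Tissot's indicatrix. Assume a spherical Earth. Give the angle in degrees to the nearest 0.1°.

15.1°

The Lambert cylindrical equal-area projection is the cylindrical equal-area projection with its standard parallel at the equator (φ₀ = 0). A cylindrical equal-area projection with standard parallel φ₀ has meridian scale h = cos φ / cos φ₀ and parallel scale k = cos φ₀ / cos φ (so areas are preserved, h·k = 1).
At 28.8°: h = 0.8763, k = 1.141; principal scales a = 1.141, b = 0.8763.
sin(ω/2) = (a − b)/(a + b) = 0.2648/2.017 = 0.1313, so ω = 2 arcsin(0.1313) ≈ 15.1°.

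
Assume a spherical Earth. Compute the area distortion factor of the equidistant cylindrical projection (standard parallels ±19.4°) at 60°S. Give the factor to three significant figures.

The equidistant cylindrical projection with φ₀ = 19.4° has h = 1 (meridians true) and k = cos φ₀ / cos φ along parallels.
Areal scale = h·k = 1 × cos φ₀ / cos φ; at 60°, h = 1.000, k = 1.886, so h·k = 1.886.

1.89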